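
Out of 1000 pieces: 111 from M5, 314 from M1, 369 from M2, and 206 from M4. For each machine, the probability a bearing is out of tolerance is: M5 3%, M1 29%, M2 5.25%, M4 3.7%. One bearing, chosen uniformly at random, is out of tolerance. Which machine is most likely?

By Bayes' rule, posterior ∝ prior × likelihood:
  M5: 0.111 × 0.03 = 0.00333
  M1: 0.314 × 0.29 = 0.09106
  M2: 0.369 × 0.0525 = 0.0193725
  M4: 0.206 × 0.037 = 0.007622
Sum = 0.1213845.
Largest term belongs to M1, so M1 is most probable.

M1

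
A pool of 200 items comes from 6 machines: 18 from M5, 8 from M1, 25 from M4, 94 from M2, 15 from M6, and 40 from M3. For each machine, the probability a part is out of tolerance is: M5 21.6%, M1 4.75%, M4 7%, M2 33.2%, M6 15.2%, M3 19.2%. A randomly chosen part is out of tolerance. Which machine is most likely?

M2

Unnormalized posteriors (prior × likelihood):
  M5: 0.09 × 0.216 = 0.01944
  M1: 0.04 × 0.0475 = 0.0019
  M4: 0.125 × 0.07 = 0.00875
  M2: 0.47 × 0.332 = 0.15604
  M6: 0.075 × 0.152 = 0.0114
  M3: 0.2 × 0.192 = 0.0384
Normalizing constant = 0.23593.
Largest term belongs to M2, so M2 is most probable.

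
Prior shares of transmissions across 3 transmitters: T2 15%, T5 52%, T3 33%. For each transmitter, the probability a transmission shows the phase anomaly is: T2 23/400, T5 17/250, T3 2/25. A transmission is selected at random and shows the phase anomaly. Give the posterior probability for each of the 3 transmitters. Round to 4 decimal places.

Prior × likelihood for each hypothesis:
  T2: 0.15 × 0.0575 = 0.008625
  T5: 0.52 × 0.068 = 0.03536
  T3: 0.33 × 0.08 = 0.0264
Sum = 0.070385.
P(T2 | anomaly) = 0.008625/0.070385 ≈ 0.1225
P(T5 | anomaly) = 0.03536/0.070385 ≈ 0.5024
P(T3 | anomaly) = 0.0264/0.070385 ≈ 0.3751

T2 0.1225, T5 0.5024, T3 0.3751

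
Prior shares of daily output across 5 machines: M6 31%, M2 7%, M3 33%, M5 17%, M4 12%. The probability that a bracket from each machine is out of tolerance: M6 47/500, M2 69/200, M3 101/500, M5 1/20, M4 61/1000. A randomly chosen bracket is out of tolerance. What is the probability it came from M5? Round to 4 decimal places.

Compute prior × likelihood for every hypothesis:
  M6: 0.31 × 0.094 = 0.02914
  M2: 0.07 × 0.345 = 0.02415
  M3: 0.33 × 0.202 = 0.06666
  M5: 0.17 × 0.05 = 0.0085
  M4: 0.12 × 0.061 = 0.00732
Total = 0.13577.
P(M5 | evidence) = 0.0085 / 0.13577 ≈ 0.0626.

0.0626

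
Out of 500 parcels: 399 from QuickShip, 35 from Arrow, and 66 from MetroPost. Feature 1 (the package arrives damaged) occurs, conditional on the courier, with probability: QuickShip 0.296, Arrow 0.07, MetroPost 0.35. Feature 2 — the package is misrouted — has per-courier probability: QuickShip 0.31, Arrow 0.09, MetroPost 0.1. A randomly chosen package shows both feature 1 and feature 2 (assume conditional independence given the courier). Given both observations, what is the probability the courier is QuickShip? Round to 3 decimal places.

0.935

Unnormalized posteriors (prior × likelihood):
  QuickShip: 0.798 × 0.296 × 0.31 = 0.07322448
  Arrow: 0.07 × 0.07 × 0.09 = 0.000441
  MetroPost: 0.132 × 0.35 × 0.1 = 0.00462
Sum = 0.07828548.
P(QuickShip | evidence) = 0.07322448 / 0.07828548 ≈ 0.935.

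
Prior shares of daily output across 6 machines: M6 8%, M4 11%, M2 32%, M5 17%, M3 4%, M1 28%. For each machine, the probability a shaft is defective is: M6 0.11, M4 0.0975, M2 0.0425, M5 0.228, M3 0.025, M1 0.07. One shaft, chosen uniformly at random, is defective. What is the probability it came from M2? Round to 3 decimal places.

Compute prior × likelihood for every hypothesis:
  M6: 0.08 × 0.11 = 0.0088
  M4: 0.11 × 0.0975 = 0.010725
  M2: 0.32 × 0.0425 = 0.0136
  M5: 0.17 × 0.228 = 0.03876
  M3: 0.04 × 0.025 = 0.001
  M1: 0.28 × 0.07 = 0.0196
Sum = 0.092485.
P(M2 | evidence) = 0.0136 / 0.092485 ≈ 0.147.

0.147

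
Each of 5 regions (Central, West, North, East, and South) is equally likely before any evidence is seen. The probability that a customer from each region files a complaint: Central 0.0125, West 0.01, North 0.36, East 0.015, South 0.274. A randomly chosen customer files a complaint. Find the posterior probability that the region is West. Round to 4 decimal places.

0.0149

Since the prior is uniform, the posterior is proportional to the likelihood:
  Central: 0.0125
  West: 0.01
  North: 0.36
  East: 0.015
  South: 0.274
Normalizing constant = 0.6715.
P(West | evidence) = 0.01 / 0.6715 ≈ 0.0149.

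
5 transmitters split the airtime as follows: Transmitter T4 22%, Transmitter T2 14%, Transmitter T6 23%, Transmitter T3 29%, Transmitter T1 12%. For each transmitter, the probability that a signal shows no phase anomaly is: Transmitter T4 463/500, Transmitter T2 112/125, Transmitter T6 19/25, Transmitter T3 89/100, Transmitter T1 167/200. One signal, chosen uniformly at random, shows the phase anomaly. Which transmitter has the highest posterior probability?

Transmitter T6

Taking complements, P(anomaly | each) = Transmitter T4 0.074, Transmitter T2 0.104, Transmitter T6 0.24, Transmitter T3 0.11, Transmitter T1 0.165.
By Bayes' rule, posterior ∝ prior × likelihood:
  Transmitter T4: 0.22 × 0.074 = 0.01628
  Transmitter T2: 0.14 × 0.104 = 0.01456
  Transmitter T6: 0.23 × 0.24 = 0.0552
  Transmitter T3: 0.29 × 0.11 = 0.0319
  Transmitter T1: 0.12 × 0.165 = 0.0198
Sum = 0.13774.
Largest term belongs to Transmitter T6, so Transmitter T6 is most probable.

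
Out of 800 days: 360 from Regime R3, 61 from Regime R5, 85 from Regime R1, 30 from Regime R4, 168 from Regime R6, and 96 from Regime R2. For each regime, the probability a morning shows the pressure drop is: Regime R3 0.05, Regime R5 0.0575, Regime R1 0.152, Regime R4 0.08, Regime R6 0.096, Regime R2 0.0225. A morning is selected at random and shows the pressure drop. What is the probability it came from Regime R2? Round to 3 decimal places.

0.039

By Bayes' rule, posterior ∝ prior × likelihood:
  Regime R3: 0.45 × 0.05 = 0.0225
  Regime R5: 0.07625 × 0.0575 = 0.004384375
  Regime R1: 0.10625 × 0.152 = 0.01615
  Regime R4: 0.0375 × 0.08 = 0.003
  Regime R6: 0.21 × 0.096 = 0.02016
  Regime R2: 0.12 × 0.0225 = 0.0027
Normalizing constant = 0.068894375.
P(Regime R2 | evidence) = 0.0027 / 0.068894375 ≈ 0.039.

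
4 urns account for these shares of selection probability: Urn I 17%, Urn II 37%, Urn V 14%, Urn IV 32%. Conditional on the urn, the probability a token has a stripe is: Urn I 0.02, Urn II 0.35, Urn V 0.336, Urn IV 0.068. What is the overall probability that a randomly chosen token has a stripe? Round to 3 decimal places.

Compute prior × likelihood for every hypothesis:
  Urn I: 0.17 × 0.02 = 0.0034
  Urn II: 0.37 × 0.35 = 0.1295
  Urn V: 0.14 × 0.336 = 0.04704
  Urn IV: 0.32 × 0.068 = 0.02176
P(striped) = 0.0034 + 0.1295 + 0.04704 + 0.02176 = 0.2017 → 0.202.

0.202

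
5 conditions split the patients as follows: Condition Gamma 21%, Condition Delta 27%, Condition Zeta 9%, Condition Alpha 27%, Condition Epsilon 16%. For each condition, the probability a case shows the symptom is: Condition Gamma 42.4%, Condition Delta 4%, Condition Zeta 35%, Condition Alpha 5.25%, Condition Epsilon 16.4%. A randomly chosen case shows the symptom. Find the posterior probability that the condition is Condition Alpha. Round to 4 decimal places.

0.0825

By Bayes' rule, posterior ∝ prior × likelihood:
  Condition Gamma: 0.21 × 0.424 = 0.08904
  Condition Delta: 0.27 × 0.04 = 0.0108
  Condition Zeta: 0.09 × 0.35 = 0.0315
  Condition Alpha: 0.27 × 0.0525 = 0.014175
  Condition Epsilon: 0.16 × 0.164 = 0.02624
Total = 0.171755.
P(Condition Alpha | evidence) = 0.014175 / 0.171755 ≈ 0.0825.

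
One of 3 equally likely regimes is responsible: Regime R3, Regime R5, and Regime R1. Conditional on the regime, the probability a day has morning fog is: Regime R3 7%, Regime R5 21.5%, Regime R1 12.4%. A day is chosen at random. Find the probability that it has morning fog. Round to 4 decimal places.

Since the prior is uniform, the posterior is proportional to the likelihood:
  Regime R3: 0.07
  Regime R5: 0.215
  Regime R1: 0.124
P(fog) = (1/3) × (0.07 + 0.215 + 0.124) = 0.409/3 ≈ 0.1363.

0.1363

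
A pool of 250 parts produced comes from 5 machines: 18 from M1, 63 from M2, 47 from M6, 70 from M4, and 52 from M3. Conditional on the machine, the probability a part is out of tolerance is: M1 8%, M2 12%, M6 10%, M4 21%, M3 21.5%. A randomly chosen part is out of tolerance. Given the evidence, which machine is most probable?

M4

Unnormalized posteriors (prior × likelihood):
  M1: 0.072 × 0.08 = 0.00576
  M2: 0.252 × 0.12 = 0.03024
  M6: 0.188 × 0.1 = 0.0188
  M4: 0.28 × 0.21 = 0.0588
  M3: 0.208 × 0.215 = 0.04472
Total = 0.15832.
Largest term belongs to M4, so M4 is most probable.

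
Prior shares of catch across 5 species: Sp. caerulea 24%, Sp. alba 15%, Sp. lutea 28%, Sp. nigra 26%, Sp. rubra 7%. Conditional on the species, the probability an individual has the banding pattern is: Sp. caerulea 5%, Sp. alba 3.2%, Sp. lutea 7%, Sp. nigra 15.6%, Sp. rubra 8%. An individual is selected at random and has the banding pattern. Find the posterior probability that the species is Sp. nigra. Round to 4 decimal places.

Compute prior × likelihood for every hypothesis:
  Sp. caerulea: 0.24 × 0.05 = 0.012
  Sp. alba: 0.15 × 0.032 = 0.0048
  Sp. lutea: 0.28 × 0.07 = 0.0196
  Sp. nigra: 0.26 × 0.156 = 0.04056
  Sp. rubra: 0.07 × 0.08 = 0.0056
Total = 0.08256.
P(Sp. nigra | evidence) = 0.04056 / 0.08256 ≈ 0.4913.

0.4913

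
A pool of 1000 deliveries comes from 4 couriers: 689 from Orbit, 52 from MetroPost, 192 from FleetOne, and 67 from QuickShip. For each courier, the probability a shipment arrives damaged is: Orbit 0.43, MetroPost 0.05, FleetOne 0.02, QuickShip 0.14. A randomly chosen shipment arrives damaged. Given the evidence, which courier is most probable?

Unnormalized posteriors (prior × likelihood):
  Orbit: 0.689 × 0.43 = 0.29627
  MetroPost: 0.052 × 0.05 = 0.0026
  FleetOne: 0.192 × 0.02 = 0.00384
  QuickShip: 0.067 × 0.14 = 0.00938
Sum = 0.31209.
Largest term belongs to Orbit, so Orbit is most probable.

Orbit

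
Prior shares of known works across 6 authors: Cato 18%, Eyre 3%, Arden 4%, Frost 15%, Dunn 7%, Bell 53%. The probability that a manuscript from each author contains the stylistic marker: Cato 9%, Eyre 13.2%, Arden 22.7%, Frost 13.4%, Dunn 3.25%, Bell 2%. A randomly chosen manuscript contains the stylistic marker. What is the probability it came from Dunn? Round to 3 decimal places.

Unnormalized posteriors (prior × likelihood):
  Cato: 0.18 × 0.09 = 0.0162
  Eyre: 0.03 × 0.132 = 0.00396
  Arden: 0.04 × 0.227 = 0.00908
  Frost: 0.15 × 0.134 = 0.0201
  Dunn: 0.07 × 0.0325 = 0.002275
  Bell: 0.53 × 0.02 = 0.0106
Sum = 0.062215.
P(Dunn | evidence) = 0.002275 / 0.062215 ≈ 0.037.

0.037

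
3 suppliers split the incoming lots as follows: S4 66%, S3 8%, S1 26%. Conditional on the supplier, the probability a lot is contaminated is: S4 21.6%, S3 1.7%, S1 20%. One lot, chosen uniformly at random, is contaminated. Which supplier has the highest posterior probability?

S4

Compute prior × likelihood for every hypothesis:
  S4: 0.66 × 0.216 = 0.14256
  S3: 0.08 × 0.017 = 0.00136
  S1: 0.26 × 0.2 = 0.052
Total = 0.19592.
Largest term belongs to S4, so S4 is most probable.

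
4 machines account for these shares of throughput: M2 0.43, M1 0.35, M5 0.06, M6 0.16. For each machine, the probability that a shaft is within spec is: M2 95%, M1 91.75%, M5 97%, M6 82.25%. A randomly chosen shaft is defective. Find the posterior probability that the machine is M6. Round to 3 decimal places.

0.352

Taking complements, P(defective | each) = M2 0.05, M1 0.0825, M5 0.03, M6 0.1775.
By Bayes' rule, posterior ∝ prior × likelihood:
  M2: 0.43 × 0.05 = 0.0215
  M1: 0.35 × 0.0825 = 0.028875
  M5: 0.06 × 0.03 = 0.0018
  M6: 0.16 × 0.1775 = 0.0284
Normalizing constant = 0.080575.
P(M6 | evidence) = 0.0284 / 0.080575 ≈ 0.352.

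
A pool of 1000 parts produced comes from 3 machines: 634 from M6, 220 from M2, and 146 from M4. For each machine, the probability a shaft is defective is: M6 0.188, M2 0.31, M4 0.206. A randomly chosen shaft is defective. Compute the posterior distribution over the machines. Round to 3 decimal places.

Compute prior × likelihood for every hypothesis:
  M6: 0.634 × 0.188 = 0.119192
  M2: 0.22 × 0.31 = 0.0682
  M4: 0.146 × 0.206 = 0.030076
Total = 0.217468.
P(M6 | defective) = 0.119192/0.217468 ≈ 0.548
P(M2 | defective) = 0.0682/0.217468 ≈ 0.314
P(M4 | defective) = 0.030076/0.217468 ≈ 0.138

M6 0.548, M2 0.314, M4 0.138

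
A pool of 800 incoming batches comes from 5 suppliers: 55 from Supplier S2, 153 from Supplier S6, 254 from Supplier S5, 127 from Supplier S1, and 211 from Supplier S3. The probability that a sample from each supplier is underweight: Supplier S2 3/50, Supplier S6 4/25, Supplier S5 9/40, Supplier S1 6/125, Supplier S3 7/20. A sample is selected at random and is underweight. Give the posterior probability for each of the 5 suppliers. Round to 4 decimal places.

Supplier S2 0.0200, Supplier S6 0.1485, Supplier S5 0.3466, Supplier S1 0.0370, Supplier S3 0.4479

Prior × likelihood for each hypothesis:
  Supplier S2: 0.06875 × 0.06 = 0.004125
  Supplier S6: 0.19125 × 0.16 = 0.0306
  Supplier S5: 0.3175 × 0.225 = 0.0714375
  Supplier S1: 0.15875 × 0.048 = 0.00762
  Supplier S3: 0.26375 × 0.35 = 0.0923125
Sum = 0.206095.
P(Supplier S2 | underweight) = 0.004125/0.206095 ≈ 0.0200
P(Supplier S6 | underweight) = 0.0306/0.206095 ≈ 0.1485
P(Supplier S5 | underweight) = 0.0714375/0.206095 ≈ 0.3466
P(Supplier S1 | underweight) = 0.00762/0.206095 ≈ 0.0370
P(Supplier S3 | underweight) = 0.0923125/0.206095 ≈ 0.4479
(Check: 0.0200+0.1485+0.3466+0.0370+0.4479 = 1.0000.)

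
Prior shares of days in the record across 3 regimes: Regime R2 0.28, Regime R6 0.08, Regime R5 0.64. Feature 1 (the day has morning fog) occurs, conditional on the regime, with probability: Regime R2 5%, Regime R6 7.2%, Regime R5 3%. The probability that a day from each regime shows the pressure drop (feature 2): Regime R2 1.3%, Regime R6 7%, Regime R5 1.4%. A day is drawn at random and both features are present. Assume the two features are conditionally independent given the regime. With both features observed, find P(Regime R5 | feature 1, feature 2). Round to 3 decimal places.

Unnormalized posteriors (prior × likelihood):
  Regime R2: 0.28 × 0.05 × 0.013 = 0.000182
  Regime R6: 0.08 × 0.072 × 0.07 = 0.0004032
  Regime R5: 0.64 × 0.03 × 0.014 = 0.0002688
Normalizing constant = 0.000854.
P(Regime R5 | evidence) = 0.0002688 / 0.000854 ≈ 0.315.

0.315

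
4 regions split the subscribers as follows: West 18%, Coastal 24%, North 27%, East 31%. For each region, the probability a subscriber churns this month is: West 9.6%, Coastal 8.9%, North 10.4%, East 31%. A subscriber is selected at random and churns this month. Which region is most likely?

By Bayes' rule, posterior ∝ prior × likelihood:
  West: 0.18 × 0.096 = 0.01728
  Coastal: 0.24 × 0.089 = 0.02136
  North: 0.27 × 0.104 = 0.02808
  East: 0.31 × 0.31 = 0.0961
Sum = 0.16282.
Largest term belongs to East, so East is most probable.

East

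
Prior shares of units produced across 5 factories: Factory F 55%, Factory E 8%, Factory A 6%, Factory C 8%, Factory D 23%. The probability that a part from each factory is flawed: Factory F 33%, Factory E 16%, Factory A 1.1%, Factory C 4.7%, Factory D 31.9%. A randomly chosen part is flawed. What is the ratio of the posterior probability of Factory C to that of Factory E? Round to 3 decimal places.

0.294

Prior × likelihood for each hypothesis:
  Factory F: 0.55 × 0.33 = 0.1815
  Factory E: 0.08 × 0.16 = 0.0128
  Factory A: 0.06 × 0.011 = 0.00066
  Factory C: 0.08 × 0.047 = 0.00376
  Factory D: 0.23 × 0.319 = 0.07337
Total = 0.27209.
The ratio is 0.00376 / 0.0128 (the normalizer cancels) = 0.294.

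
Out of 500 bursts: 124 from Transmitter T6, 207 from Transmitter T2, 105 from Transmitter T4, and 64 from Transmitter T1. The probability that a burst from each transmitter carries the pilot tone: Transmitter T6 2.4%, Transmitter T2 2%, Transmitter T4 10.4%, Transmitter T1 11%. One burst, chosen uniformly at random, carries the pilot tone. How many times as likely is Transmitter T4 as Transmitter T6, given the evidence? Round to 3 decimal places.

Unnormalized posteriors (prior × likelihood):
  Transmitter T6: 0.248 × 0.024 = 0.005952
  Transmitter T2: 0.414 × 0.02 = 0.00828
  Transmitter T4: 0.21 × 0.104 = 0.02184
  Transmitter T1: 0.128 × 0.11 = 0.01408
Total = 0.050152.
The ratio is 0.02184 / 0.005952 (the normalizer cancels) = 3.669.

3.669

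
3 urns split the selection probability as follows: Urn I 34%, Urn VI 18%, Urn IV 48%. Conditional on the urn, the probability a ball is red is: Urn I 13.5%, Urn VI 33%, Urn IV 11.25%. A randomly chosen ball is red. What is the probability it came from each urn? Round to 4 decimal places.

Prior × likelihood for each hypothesis:
  Urn I: 0.34 × 0.135 = 0.0459
  Urn VI: 0.18 × 0.33 = 0.0594
  Urn IV: 0.48 × 0.1125 = 0.054
Normalizing constant = 0.1593.
P(Urn I | red) = 0.0459/0.1593 ≈ 0.2881
P(Urn VI | red) = 0.0594/0.1593 ≈ 0.3729
P(Urn IV | red) = 0.054/0.1593 ≈ 0.3390

Urn I 0.2881, Urn VI 0.3729, Urn IV 0.3390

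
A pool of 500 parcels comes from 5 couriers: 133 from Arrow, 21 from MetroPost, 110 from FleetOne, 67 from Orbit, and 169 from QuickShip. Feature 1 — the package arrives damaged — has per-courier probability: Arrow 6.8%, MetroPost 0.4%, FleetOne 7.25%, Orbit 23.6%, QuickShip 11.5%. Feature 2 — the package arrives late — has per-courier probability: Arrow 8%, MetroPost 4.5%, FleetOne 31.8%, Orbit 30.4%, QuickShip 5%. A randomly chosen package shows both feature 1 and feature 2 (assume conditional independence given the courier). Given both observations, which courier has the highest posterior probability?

Orbit

Prior × likelihood for each hypothesis:
  Arrow: 0.266 × 0.068 × 0.08 = 0.00144704
  MetroPost: 0.042 × 0.004 × 0.045 = 0.00000756
  FleetOne: 0.22 × 0.0725 × 0.318 = 0.0050721
  Orbit: 0.134 × 0.236 × 0.304 = 0.009613696
  QuickShip: 0.338 × 0.115 × 0.05 = 0.0019435
Normalizing constant = 0.018083896.
Largest term belongs to Orbit, so Orbit is most probable.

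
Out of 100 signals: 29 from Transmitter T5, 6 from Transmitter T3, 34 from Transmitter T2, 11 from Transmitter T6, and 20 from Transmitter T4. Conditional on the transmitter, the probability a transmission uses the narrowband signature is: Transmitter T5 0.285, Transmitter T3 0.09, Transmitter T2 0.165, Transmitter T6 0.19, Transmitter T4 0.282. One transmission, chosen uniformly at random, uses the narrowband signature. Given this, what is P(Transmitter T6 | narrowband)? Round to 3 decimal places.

0.094

Unnormalized posteriors (prior × likelihood):
  Transmitter T5: 0.29 × 0.285 = 0.08265
  Transmitter T3: 0.06 × 0.09 = 0.0054
  Transmitter T2: 0.34 × 0.165 = 0.0561
  Transmitter T6: 0.11 × 0.19 = 0.0209
  Transmitter T4: 0.2 × 0.282 = 0.0564
Total = 0.22145.
P(Transmitter T6 | evidence) = 0.0209 / 0.22145 ≈ 0.094.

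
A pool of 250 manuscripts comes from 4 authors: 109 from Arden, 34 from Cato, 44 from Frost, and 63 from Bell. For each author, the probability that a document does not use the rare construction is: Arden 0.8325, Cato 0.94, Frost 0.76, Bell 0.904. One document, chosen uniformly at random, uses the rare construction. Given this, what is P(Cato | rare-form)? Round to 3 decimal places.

Taking complements, P(rare-form | each) = Arden 0.1675, Cato 0.06, Frost 0.24, Bell 0.096.
Prior × likelihood for each hypothesis:
  Arden: 0.436 × 0.1675 = 0.07303
  Cato: 0.136 × 0.06 = 0.00816
  Frost: 0.176 × 0.24 = 0.04224
  Bell: 0.252 × 0.096 = 0.024192
Total = 0.147622.
P(Cato | evidence) = 0.00816 / 0.147622 ≈ 0.055.

0.055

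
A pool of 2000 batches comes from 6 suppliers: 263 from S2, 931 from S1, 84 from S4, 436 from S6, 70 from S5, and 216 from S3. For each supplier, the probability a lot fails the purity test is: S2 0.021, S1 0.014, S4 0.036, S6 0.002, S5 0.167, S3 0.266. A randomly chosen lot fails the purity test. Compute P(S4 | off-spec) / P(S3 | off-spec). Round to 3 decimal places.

0.053

Prior × likelihood for each hypothesis:
  S2: 0.1315 × 0.021 = 0.0027615
  S1: 0.4655 × 0.014 = 0.006517
  S4: 0.042 × 0.036 = 0.001512
  S6: 0.218 × 0.002 = 0.000436
  S5: 0.035 × 0.167 = 0.005845
  S3: 0.108 × 0.266 = 0.028728
Total = 0.0457995.
The ratio is 0.001512 / 0.028728 (the normalizer cancels) = 0.053.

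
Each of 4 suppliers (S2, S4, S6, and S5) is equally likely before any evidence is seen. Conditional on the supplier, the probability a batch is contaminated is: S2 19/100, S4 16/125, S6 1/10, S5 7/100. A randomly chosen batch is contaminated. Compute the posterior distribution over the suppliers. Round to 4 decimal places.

S2 0.3893, S4 0.2623, S6 0.2049, S5 0.1434

Since the prior is uniform, the posterior is proportional to the likelihood:
  S2: 0.19
  S4: 0.128
  S6: 0.1
  S5: 0.07
Sum = 0.488.
P(S2 | contaminated) = 0.19/0.488 ≈ 0.3893
P(S4 | contaminated) = 0.128/0.488 ≈ 0.2623
P(S6 | contaminated) = 0.1/0.488 ≈ 0.2049
P(S5 | contaminated) = 0.07/0.488 ≈ 0.1434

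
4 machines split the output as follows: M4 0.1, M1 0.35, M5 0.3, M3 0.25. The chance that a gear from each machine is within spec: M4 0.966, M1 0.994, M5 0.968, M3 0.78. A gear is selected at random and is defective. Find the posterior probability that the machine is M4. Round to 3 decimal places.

0.049

Taking complements, P(defective | each) = M4 0.034, M1 0.006, M5 0.032, M3 0.22.
Unnormalized posteriors (prior × likelihood):
  M4: 0.1 × 0.034 = 0.0034
  M1: 0.35 × 0.006 = 0.0021
  M5: 0.3 × 0.032 = 0.0096
  M3: 0.25 × 0.22 = 0.055
Normalizing constant = 0.0701.
P(M4 | evidence) = 0.0034 / 0.0701 ≈ 0.049.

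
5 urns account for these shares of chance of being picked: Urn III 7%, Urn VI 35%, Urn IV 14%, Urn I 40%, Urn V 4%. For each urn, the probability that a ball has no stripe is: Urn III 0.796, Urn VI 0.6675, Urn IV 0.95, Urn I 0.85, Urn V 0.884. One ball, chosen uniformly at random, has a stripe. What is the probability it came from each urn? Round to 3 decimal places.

Urn III 0.071, Urn VI 0.575, Urn IV 0.035, Urn I 0.297, Urn V 0.023

Taking complements, P(striped | each) = Urn III 0.204, Urn VI 0.3325, Urn IV 0.05, Urn I 0.15, Urn V 0.116.
Compute prior × likelihood for every hypothesis:
  Urn III: 0.07 × 0.204 = 0.01428
  Urn VI: 0.35 × 0.3325 = 0.116375
  Urn IV: 0.14 × 0.05 = 0.007
  Urn I: 0.4 × 0.15 = 0.06
  Urn V: 0.04 × 0.116 = 0.00464
Normalizing constant = 0.202295.
P(Urn III | striped) = 0.01428/0.202295 ≈ 0.071
P(Urn VI | striped) = 0.116375/0.202295 ≈ 0.575
P(Urn IV | striped) = 0.007/0.202295 ≈ 0.035
P(Urn I | striped) = 0.06/0.202295 ≈ 0.297
P(Urn V | striped) = 0.00464/0.202295 ≈ 0.023
(Check: 0.071+0.575+0.035+0.297+0.023 = 1.001.)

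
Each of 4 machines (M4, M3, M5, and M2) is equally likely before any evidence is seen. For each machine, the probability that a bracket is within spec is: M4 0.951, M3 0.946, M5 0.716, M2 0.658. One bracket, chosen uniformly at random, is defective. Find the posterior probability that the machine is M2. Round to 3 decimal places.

0.469

Taking complements, P(defective | each) = M4 0.049, M3 0.054, M5 0.284, M2 0.342.
Since the prior is uniform, the posterior is proportional to the likelihood:
  M4: 0.049
  M3: 0.054
  M5: 0.284
  M2: 0.342
Sum = 0.729.
P(M2 | evidence) = 0.342 / 0.729 ≈ 0.469.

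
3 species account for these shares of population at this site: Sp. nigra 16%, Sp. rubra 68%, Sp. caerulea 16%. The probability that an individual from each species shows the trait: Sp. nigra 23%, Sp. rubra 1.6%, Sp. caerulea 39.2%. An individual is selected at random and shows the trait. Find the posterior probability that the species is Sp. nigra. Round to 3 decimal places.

0.333

By Bayes' rule, posterior ∝ prior × likelihood:
  Sp. nigra: 0.16 × 0.23 = 0.0368
  Sp. rubra: 0.68 × 0.016 = 0.01088
  Sp. caerulea: 0.16 × 0.392 = 0.06272
Sum = 0.1104.
P(Sp. nigra | evidence) = 0.0368 / 0.1104 ≈ 0.333.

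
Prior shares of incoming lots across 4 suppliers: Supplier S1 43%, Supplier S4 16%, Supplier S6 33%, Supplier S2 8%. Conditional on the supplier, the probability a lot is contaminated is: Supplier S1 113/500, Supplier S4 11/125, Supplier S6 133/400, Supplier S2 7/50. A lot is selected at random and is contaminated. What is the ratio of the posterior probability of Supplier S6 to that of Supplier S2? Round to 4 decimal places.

Prior × likelihood for each hypothesis:
  Supplier S1: 0.43 × 0.226 = 0.09718
  Supplier S4: 0.16 × 0.088 = 0.01408
  Supplier S6: 0.33 × 0.3325 = 0.109725
  Supplier S2: 0.08 × 0.14 = 0.0112
Total = 0.232185.
The ratio is 0.109725 / 0.0112 (the normalizer cancels) = 9.7969.

9.7969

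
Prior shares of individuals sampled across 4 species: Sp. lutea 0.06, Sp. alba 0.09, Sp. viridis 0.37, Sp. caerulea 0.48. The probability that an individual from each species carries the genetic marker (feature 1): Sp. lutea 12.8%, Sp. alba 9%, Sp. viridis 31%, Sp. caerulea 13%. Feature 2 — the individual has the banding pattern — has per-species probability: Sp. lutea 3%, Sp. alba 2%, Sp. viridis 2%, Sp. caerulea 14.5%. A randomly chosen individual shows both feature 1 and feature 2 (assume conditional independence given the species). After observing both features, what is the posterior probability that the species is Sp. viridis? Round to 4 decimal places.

By Bayes' rule, posterior ∝ prior × likelihood:
  Sp. lutea: 0.06 × 0.128 × 0.03 = 0.0002304
  Sp. alba: 0.09 × 0.09 × 0.02 = 0.000162
  Sp. viridis: 0.37 × 0.31 × 0.02 = 0.002294
  Sp. caerulea: 0.48 × 0.13 × 0.145 = 0.009048
Sum = 0.0117344.
P(Sp. viridis | evidence) = 0.002294 / 0.0117344 ≈ 0.1955.

0.1955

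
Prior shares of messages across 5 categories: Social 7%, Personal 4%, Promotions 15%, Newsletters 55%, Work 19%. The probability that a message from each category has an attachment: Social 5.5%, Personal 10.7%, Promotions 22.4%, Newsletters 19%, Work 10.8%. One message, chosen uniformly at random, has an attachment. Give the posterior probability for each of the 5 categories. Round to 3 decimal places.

Social 0.023, Personal 0.026, Promotions 0.201, Newsletters 0.627, Work 0.123

Compute prior × likelihood for every hypothesis:
  Social: 0.07 × 0.055 = 0.00385
  Personal: 0.04 × 0.107 = 0.00428
  Promotions: 0.15 × 0.224 = 0.0336
  Newsletters: 0.55 × 0.19 = 0.1045
  Work: 0.19 × 0.108 = 0.02052
Sum = 0.16675.
P(Social | attachment) = 0.00385/0.16675 ≈ 0.023
P(Personal | attachment) = 0.00428/0.16675 ≈ 0.026
P(Promotions | attachment) = 0.0336/0.16675 ≈ 0.201
P(Newsletters | attachment) = 0.1045/0.16675 ≈ 0.627
P(Work | attachment) = 0.02052/0.16675 ≈ 0.123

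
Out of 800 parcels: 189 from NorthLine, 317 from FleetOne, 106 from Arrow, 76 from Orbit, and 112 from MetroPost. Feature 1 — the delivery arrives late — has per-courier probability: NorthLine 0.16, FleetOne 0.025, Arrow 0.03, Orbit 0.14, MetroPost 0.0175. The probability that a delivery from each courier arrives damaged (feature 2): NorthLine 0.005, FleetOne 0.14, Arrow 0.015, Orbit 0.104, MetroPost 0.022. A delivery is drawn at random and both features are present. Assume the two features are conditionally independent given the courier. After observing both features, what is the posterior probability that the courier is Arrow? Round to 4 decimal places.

Compute prior × likelihood for every hypothesis:
  NorthLine: 0.23625 × 0.16 × 0.005 = 0.000189
  FleetOne: 0.39625 × 0.025 × 0.14 = 0.001386875
  Arrow: 0.1325 × 0.03 × 0.015 = 0.000059625
  Orbit: 0.095 × 0.14 × 0.104 = 0.0013832
  MetroPost: 0.14 × 0.0175 × 0.022 = 0.0000539
Normalizing constant = 0.0030726.
P(Arrow | evidence) = 0.000059625 / 0.0030726 ≈ 0.0194.

0.0194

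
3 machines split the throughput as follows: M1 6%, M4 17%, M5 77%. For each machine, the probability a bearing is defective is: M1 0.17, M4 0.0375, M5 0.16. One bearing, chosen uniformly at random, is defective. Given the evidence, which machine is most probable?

Prior × likelihood for each hypothesis:
  M1: 0.06 × 0.17 = 0.0102
  M4: 0.17 × 0.0375 = 0.006375
  M5: 0.77 × 0.16 = 0.1232
Sum = 0.139775.
Largest term belongs to M5, so M5 is most probable.

M5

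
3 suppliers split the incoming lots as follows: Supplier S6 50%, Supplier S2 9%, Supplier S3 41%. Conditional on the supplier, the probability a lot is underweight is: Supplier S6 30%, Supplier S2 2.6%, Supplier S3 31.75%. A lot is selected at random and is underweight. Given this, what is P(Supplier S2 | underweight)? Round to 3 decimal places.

By Bayes' rule, posterior ∝ prior × likelihood:
  Supplier S6: 0.5 × 0.3 = 0.15
  Supplier S2: 0.09 × 0.026 = 0.00234
  Supplier S3: 0.41 × 0.3175 = 0.130175
Total = 0.282515.
P(Supplier S2 | evidence) = 0.00234 / 0.282515 ≈ 0.008.

0.008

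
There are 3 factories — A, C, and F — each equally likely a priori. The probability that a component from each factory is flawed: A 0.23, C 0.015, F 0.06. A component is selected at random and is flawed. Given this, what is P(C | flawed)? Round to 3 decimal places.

0.049

Since the prior is uniform, the posterior is proportional to the likelihood:
  A: 0.23
  C: 0.015
  F: 0.06
Total = 0.305.
P(C | evidence) = 0.015 / 0.305 ≈ 0.049.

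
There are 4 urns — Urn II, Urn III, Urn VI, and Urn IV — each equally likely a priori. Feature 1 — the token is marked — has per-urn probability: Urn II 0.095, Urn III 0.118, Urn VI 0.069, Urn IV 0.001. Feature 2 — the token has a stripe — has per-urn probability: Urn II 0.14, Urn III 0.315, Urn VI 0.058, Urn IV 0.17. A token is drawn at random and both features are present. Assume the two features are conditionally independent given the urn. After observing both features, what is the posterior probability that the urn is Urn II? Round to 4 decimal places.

0.2434

With a uniform prior (1/4 each), posterior ∝ likelihood:
  Urn II: 0.095 × 0.14 = 0.0133
  Urn III: 0.118 × 0.315 = 0.03717
  Urn VI: 0.069 × 0.058 = 0.004002
  Urn IV: 0.001 × 0.17 = 0.00017
Normalizing constant = 0.054642.
P(Urn II | evidence) = 0.0133 / 0.054642 ≈ 0.2434.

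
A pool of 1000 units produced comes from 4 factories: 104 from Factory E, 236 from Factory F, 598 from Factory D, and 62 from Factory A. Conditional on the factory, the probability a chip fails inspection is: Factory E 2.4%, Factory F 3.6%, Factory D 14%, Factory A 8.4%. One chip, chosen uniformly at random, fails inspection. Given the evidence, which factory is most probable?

By Bayes' rule, posterior ∝ prior × likelihood:
  Factory E: 0.104 × 0.024 = 0.002496
  Factory F: 0.236 × 0.036 = 0.008496
  Factory D: 0.598 × 0.14 = 0.08372
  Factory A: 0.062 × 0.084 = 0.005208
Total = 0.09992.
Largest term belongs to Factory D, so Factory D is most probable.

Factory D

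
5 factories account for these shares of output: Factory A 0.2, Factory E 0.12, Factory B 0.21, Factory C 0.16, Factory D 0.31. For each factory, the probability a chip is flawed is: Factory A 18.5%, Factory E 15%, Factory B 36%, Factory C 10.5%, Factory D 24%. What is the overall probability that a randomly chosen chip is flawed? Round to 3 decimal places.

Compute prior × likelihood for every hypothesis:
  Factory A: 0.2 × 0.185 = 0.037
  Factory E: 0.12 × 0.15 = 0.018
  Factory B: 0.21 × 0.36 = 0.0756
  Factory C: 0.16 × 0.105 = 0.0168
  Factory D: 0.31 × 0.24 = 0.0744
P(flawed) = 0.037 + 0.018 + 0.0756 + 0.0168 + 0.0744 = 0.2218 → 0.222.

0.222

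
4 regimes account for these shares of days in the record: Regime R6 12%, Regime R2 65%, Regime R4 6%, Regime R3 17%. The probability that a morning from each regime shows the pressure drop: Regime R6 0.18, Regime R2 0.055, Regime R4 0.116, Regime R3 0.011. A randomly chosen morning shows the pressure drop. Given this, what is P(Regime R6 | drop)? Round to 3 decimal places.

By Bayes' rule, posterior ∝ prior × likelihood:
  Regime R6: 0.12 × 0.18 = 0.0216
  Regime R2: 0.65 × 0.055 = 0.03575
  Regime R4: 0.06 × 0.116 = 0.00696
  Regime R3: 0.17 × 0.011 = 0.00187
Total = 0.06618.
P(Regime R6 | evidence) = 0.0216 / 0.06618 ≈ 0.326.

0.326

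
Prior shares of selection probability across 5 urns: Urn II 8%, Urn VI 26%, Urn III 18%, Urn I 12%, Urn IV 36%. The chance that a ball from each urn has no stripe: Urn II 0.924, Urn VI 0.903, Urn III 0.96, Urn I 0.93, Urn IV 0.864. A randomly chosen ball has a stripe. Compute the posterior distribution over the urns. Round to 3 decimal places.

Urn II 0.063, Urn VI 0.263, Urn III 0.075, Urn I 0.088, Urn IV 0.511

Taking complements, P(striped | each) = Urn II 0.076, Urn VI 0.097, Urn III 0.04, Urn I 0.07, Urn IV 0.136.
By Bayes' rule, posterior ∝ prior × likelihood:
  Urn II: 0.08 × 0.076 = 0.00608
  Urn VI: 0.26 × 0.097 = 0.02522
  Urn III: 0.18 × 0.04 = 0.0072
  Urn I: 0.12 × 0.07 = 0.0084
  Urn IV: 0.36 × 0.136 = 0.04896
Sum = 0.09586.
P(Urn II | striped) = 0.00608/0.09586 ≈ 0.063
P(Urn VI | striped) = 0.02522/0.09586 ≈ 0.263
P(Urn III | striped) = 0.0072/0.09586 ≈ 0.075
P(Urn I | striped) = 0.0084/0.09586 ≈ 0.088
P(Urn IV | striped) = 0.04896/0.09586 ≈ 0.511
(Check: 0.063+0.263+0.075+0.088+0.511 = 1.000.)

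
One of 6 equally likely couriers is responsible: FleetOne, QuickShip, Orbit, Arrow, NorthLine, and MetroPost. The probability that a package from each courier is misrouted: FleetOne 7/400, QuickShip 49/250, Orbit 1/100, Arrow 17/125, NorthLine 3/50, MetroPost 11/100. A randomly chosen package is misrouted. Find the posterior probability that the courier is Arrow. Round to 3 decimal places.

Since the prior is uniform, the posterior is proportional to the likelihood:
  FleetOne: 0.0175
  QuickShip: 0.196
  Orbit: 0.01
  Arrow: 0.136
  NorthLine: 0.06
  MetroPost: 0.11
Total = 0.5295.
P(Arrow | evidence) = 0.136 / 0.5295 ≈ 0.257.

0.257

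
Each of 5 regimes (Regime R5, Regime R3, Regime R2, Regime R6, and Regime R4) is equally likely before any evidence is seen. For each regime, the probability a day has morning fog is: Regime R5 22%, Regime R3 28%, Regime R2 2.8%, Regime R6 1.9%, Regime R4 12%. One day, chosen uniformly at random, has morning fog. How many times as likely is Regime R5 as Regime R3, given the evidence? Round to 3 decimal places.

With a uniform prior (1/5 each), posterior ∝ likelihood:
  Regime R5: 0.22
  Regime R3: 0.28
  Regime R2: 0.028
  Regime R6: 0.019
  Regime R4: 0.12
Normalizing constant = 0.667.
The ratio is 0.22 / 0.28 (the normalizer cancels) = 0.786.

0.786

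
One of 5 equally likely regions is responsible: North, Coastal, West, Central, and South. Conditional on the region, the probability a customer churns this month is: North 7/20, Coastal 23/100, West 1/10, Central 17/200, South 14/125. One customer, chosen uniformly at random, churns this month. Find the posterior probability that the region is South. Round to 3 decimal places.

Since the prior is uniform, the posterior is proportional to the likelihood:
  North: 0.35
  Coastal: 0.23
  West: 0.1
  Central: 0.085
  South: 0.112
Normalizing constant = 0.877.
P(South | evidence) = 0.112 / 0.877 ≈ 0.128.

0.128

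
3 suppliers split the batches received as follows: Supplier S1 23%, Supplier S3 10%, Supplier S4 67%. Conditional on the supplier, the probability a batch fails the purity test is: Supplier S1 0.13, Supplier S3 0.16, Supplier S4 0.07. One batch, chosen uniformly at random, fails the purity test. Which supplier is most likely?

By Bayes' rule, posterior ∝ prior × likelihood:
  Supplier S1: 0.23 × 0.13 = 0.0299
  Supplier S3: 0.1 × 0.16 = 0.016
  Supplier S4: 0.67 × 0.07 = 0.0469
Normalizing constant = 0.0928.
Largest term belongs to Supplier S4, so Supplier S4 is most probable.

Supplier S4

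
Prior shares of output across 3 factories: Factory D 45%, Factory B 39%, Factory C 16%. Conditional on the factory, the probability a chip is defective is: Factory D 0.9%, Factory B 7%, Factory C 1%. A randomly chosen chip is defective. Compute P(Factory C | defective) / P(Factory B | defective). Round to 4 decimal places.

Prior × likelihood for each hypothesis:
  Factory D: 0.45 × 0.009 = 0.00405
  Factory B: 0.39 × 0.07 = 0.0273
  Factory C: 0.16 × 0.01 = 0.0016
Sum = 0.03295.
The ratio is 0.0016 / 0.0273 (the normalizer cancels) = 0.0586.

0.0586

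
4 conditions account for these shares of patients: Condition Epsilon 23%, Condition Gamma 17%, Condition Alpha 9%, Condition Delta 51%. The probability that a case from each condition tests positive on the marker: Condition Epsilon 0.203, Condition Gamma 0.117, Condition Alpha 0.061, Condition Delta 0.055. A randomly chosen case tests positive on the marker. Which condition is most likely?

Condition Epsilon

By Bayes' rule, posterior ∝ prior × likelihood:
  Condition Epsilon: 0.23 × 0.203 = 0.04669
  Condition Gamma: 0.17 × 0.117 = 0.01989
  Condition Alpha: 0.09 × 0.061 = 0.00549
  Condition Delta: 0.51 × 0.055 = 0.02805
Normalizing constant = 0.10012.
Largest term belongs to Condition Epsilon, so Condition Epsilon is most probable.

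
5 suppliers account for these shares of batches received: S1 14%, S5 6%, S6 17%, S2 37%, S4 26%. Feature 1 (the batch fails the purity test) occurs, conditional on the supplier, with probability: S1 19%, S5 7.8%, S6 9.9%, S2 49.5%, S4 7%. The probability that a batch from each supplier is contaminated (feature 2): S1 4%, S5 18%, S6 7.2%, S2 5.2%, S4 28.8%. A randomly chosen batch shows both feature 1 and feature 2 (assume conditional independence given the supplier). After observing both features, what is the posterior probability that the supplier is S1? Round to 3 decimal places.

0.059

Compute prior × likelihood for every hypothesis:
  S1: 0.14 × 0.19 × 0.04 = 0.001064
  S5: 0.06 × 0.078 × 0.18 = 0.0008424
  S6: 0.17 × 0.099 × 0.072 = 0.00121176
  S2: 0.37 × 0.495 × 0.052 = 0.0095238
  S4: 0.26 × 0.07 × 0.288 = 0.0052416
Normalizing constant = 0.01788356.
P(S1 | evidence) = 0.001064 / 0.01788356 ≈ 0.059.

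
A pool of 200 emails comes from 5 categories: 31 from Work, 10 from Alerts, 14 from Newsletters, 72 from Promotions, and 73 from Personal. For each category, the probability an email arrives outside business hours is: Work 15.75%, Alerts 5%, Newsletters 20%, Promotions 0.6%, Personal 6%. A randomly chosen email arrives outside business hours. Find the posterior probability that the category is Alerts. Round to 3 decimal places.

0.038

Unnormalized posteriors (prior × likelihood):
  Work: 0.155 × 0.1575 = 0.0244125
  Alerts: 0.05 × 0.05 = 0.0025
  Newsletters: 0.07 × 0.2 = 0.014
  Promotions: 0.36 × 0.006 = 0.00216
  Personal: 0.365 × 0.06 = 0.0219
Total = 0.0649725.
P(Alerts | evidence) = 0.0025 / 0.0649725 ≈ 0.038.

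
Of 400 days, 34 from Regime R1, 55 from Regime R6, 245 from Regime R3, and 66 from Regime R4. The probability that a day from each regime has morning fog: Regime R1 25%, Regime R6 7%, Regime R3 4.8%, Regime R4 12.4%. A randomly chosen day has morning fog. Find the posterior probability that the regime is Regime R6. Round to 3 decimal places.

0.119

By Bayes' rule, posterior ∝ prior × likelihood:
  Regime R1: 0.085 × 0.25 = 0.02125
  Regime R6: 0.1375 × 0.07 = 0.009625
  Regime R3: 0.6125 × 0.048 = 0.0294
  Regime R4: 0.165 × 0.124 = 0.02046
Normalizing constant = 0.080735.
P(Regime R6 | evidence) = 0.009625 / 0.080735 ≈ 0.119.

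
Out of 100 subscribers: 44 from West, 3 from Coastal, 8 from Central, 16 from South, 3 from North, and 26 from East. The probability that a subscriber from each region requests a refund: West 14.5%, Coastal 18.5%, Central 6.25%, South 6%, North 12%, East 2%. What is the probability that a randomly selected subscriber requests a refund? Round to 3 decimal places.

0.093

Unnormalized posteriors (prior × likelihood):
  West: 0.44 × 0.145 = 0.0638
  Coastal: 0.03 × 0.185 = 0.00555
  Central: 0.08 × 0.0625 = 0.005
  South: 0.16 × 0.06 = 0.0096
  North: 0.03 × 0.12 = 0.0036
  East: 0.26 × 0.02 = 0.0052
P(refund) = 0.0638 + 0.00555 + 0.005 + 0.0096 + 0.0036 + 0.0052 = 0.09275 → 0.093.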